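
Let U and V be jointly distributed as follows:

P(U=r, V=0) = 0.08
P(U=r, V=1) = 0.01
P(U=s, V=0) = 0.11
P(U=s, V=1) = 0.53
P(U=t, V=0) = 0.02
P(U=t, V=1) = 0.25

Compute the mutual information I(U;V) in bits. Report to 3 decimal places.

0.170 bits

Marginals: p(U) = (0.0900, 0.6400, 0.2700), p(V) = (0.2100, 0.7900).
I(U;V) = H(U) + H(V) − H(U,V).
H(U) = 1.2347, H(V) = 0.7415, H(U,V) = 1.8066.
I(U;V) = 1.2347 + 0.7415 − 1.8066 = 0.170 bits.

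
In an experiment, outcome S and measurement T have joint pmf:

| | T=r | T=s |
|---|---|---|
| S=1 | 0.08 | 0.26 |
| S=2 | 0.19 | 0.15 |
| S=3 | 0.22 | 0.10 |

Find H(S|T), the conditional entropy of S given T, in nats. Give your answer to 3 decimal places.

1.023 nats

Chain rule: H(S|T) = H(S,T) − H(T).
Marginals: p(S) = (0.3400, 0.3400, 0.3200), p(T) = (0.4900, 0.5100).
H(S,T) = 1.7158 nats; H(T) = 0.6929 nats.
H(S|T) = 1.7158 − 0.6929 = 1.023 nats.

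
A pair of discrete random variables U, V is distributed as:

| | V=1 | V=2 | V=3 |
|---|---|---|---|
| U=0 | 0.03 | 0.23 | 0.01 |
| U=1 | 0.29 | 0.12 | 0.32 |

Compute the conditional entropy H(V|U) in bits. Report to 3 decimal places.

Marginals: p(U) = (0.2700, 0.7300), p(V) = (0.3200, 0.3500, 0.3300).
H(V|U) = Σ p(U) · H(V|U=·).
  U=0: p=0.2700, H(V|U=0) = 0.7254
  U=1: p=0.7300, H(V|U=1) = 1.4789
Weighted sum = 1.275 bits.

1.275 bits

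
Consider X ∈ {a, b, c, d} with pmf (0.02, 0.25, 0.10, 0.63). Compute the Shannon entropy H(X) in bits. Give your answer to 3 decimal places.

1.365 bits

H(X) = −Σ p·log₂ p.
  −(0.02)·log₂(0.02) = 0.1129
  −(0.25)·log₂(0.25) = 0.5000
  −(0.10)·log₂(0.10) = 0.3322
  −(0.63)·log₂(0.63) = 0.4199
Sum: 0.1129 + 0.5000 + 0.3322 + 0.4199 = 1.365 bits.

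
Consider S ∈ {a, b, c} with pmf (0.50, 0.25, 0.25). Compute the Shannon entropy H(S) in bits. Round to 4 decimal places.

1.5000 bits

H(S) = −Σ p·log₂ p.
  −(0.50)·log₂(0.50) = 0.50000
  −(0.25)·log₂(0.25) = 0.50000
  −(0.25)·log₂(0.25) = 0.50000
Sum: 0.50000 + 0.50000 + 0.50000 = 1.5000 bits.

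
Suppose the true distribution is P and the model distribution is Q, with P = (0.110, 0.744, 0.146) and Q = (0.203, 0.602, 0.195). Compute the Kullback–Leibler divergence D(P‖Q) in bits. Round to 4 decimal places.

0.0691 bits

D(P‖Q) = Σ p·log₂(p/q).
  0.110·log₂(0.110/0.203) = -0.09724
  0.744·log₂(0.744/0.602) = 0.22732
  0.146·log₂(0.146/0.195) = -0.06096
D(P‖Q) = 0.0691 bits.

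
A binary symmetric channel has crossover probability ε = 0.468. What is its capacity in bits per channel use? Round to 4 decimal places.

0.0030 bits

Binary symmetric channel: C = 1 − h₂(ε) where h₂ is the binary entropy function.
h₂(0.468) = −0.468·log₂0.468 − 0.532·log₂0.532 = 0.9970.
C = 1 − 0.9970 = 0.0030 bits per channel use.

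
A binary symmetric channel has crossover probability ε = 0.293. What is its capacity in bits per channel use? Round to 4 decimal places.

0.1274 bits

Binary symmetric channel: C = 1 − h₂(ε) where h₂ is the binary entropy function.
h₂(0.293) = −0.293·log₂0.293 − 0.707·log₂0.707 = 0.8726.
C = 1 − 0.8726 = 0.1274 bits per channel use.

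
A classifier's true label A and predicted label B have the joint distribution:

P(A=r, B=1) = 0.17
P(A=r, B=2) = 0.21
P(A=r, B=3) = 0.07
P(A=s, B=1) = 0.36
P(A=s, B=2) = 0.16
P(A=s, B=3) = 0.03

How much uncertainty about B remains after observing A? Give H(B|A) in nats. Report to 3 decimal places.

Chain rule: H(B|A) = H(A,B) − H(A).
Marginals: p(A) = (0.4500, 0.5500), p(B) = (0.5300, 0.3700, 0.1000).
H(A,B) = 1.5813 nats; H(A) = 0.6881 nats.
H(B|A) = 1.5813 − 0.6881 = 0.893 nats.

0.893 nats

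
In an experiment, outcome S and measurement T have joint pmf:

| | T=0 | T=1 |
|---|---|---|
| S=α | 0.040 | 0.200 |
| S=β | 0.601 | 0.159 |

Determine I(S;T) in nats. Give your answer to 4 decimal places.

Marginals: p(S) = (0.2400, 0.7600), p(T) = (0.6410, 0.3590).
I(S;T) = Σ p(x,y)·ln[p(x,y)/(p(x)p(y))].
  (α,0): 0.040·ln(0.2600) = -0.05388
  (α,1): 0.200·ln(2.3213) = 0.16842
  (β,0): 0.601·ln(1.2337) = 0.12621
  (β,1): 0.159·ln(0.5828) = -0.08586
Sum = 0.1549 nats.

0.1549 nats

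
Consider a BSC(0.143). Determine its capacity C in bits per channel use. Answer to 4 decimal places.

0.4080 bits

Binary symmetric channel: C = 1 − h₂(ε) where h₂ is the binary entropy function.
h₂(0.143) = −0.143·log₂0.143 − 0.857·log₂0.857 = 0.5920.
C = 1 − 0.5920 = 0.4080 bits per channel use.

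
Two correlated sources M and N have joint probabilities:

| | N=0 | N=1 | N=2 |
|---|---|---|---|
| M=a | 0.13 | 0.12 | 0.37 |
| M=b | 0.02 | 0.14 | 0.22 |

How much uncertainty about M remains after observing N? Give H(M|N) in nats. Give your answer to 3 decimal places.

0.628 nats

Marginals: p(M) = (0.6200, 0.3800), p(N) = (0.1500, 0.2600, 0.5900).
H(M|N) = Σ p(N) · H(M|N=·).
  N=0: p=0.1500, H(M|N=0) = 0.3927
  N=1: p=0.2600, H(M|N=1) = 0.6902
  N=2: p=0.5900, H(M|N=2) = 0.6605
Weighted sum = 0.628 nats.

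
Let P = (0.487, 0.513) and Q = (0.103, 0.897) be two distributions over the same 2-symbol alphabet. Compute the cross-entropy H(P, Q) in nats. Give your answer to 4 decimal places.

H(P,Q) = −Σ p·ln q.
  −0.487·ln(0.103) = 1.10696
  −0.513·ln(0.897) = 0.05576
H(P,Q) = 1.1627 nats.

1.1627 nats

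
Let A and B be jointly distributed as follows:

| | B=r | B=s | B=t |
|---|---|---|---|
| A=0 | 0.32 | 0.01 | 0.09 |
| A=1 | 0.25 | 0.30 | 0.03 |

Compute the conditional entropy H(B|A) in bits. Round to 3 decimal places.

1.097 bits

Marginals: p(A) = (0.4200, 0.5800), p(B) = (0.5700, 0.3100, 0.1200).
H(B|A) = Σ p(A) · H(B|A=·).
  A=0: p=0.4200, H(B|A=0) = 0.9035
  A=1: p=0.5800, H(B|A=1) = 1.2363
Weighted sum = 1.097 bits.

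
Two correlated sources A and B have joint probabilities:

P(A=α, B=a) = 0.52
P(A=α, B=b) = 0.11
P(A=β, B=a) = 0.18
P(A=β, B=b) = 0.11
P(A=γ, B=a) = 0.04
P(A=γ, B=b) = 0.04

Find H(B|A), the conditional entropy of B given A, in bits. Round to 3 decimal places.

Marginals: p(A) = (0.6300, 0.2900, 0.0800), p(B) = (0.7400, 0.2600).
H(B|A) = Σ p(A) · H(B|A=·).
  A=α: p=0.6300, H(B|A=α) = 0.6681
  A=β: p=0.2900, H(B|A=β) = 0.9576
  A=γ: p=0.0800, H(B|A=γ) = 1.0000
Weighted sum = 0.779 bits.

0.779 bits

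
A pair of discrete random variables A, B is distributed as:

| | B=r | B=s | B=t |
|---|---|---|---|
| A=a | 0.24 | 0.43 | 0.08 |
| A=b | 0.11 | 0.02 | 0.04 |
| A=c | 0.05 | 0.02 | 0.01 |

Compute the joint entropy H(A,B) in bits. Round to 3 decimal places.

2.354 bits

H(A,B) = −Σ p(x,y)·log₂ p(x,y) over all 9 cells.
  cell (a,r): −0.24·log₂0.24 = 0.4941
  cell (a,s): −0.43·log₂0.43 = 0.5236
  cell (a,t): −0.08·log₂0.08 = 0.2915
  cell (b,r): −0.11·log₂0.11 = 0.3503
  cell (b,s): −0.02·log₂0.02 = 0.1129
  cell (b,t): −0.04·log₂0.04 = 0.1858
  cell (c,r): −0.05·log₂0.05 = 0.2161
  cell (c,s): −0.02·log₂0.02 = 0.1129
  cell (c,t): −0.01·log₂0.01 = 0.0664
Sum = 2.354 bits.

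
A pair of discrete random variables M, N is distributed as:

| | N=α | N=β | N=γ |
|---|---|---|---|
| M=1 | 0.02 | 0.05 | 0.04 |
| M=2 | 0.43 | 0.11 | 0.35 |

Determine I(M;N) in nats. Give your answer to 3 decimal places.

0.036 nats

Marginals: p(M) = (0.1100, 0.8900), p(N) = (0.4500, 0.1600, 0.3900).
I(M;N) = Σ p(x,y)·ln[p(x,y)/(p(x)p(y))].
  (1,α): 0.02·ln(0.4040) = -0.0181
  (1,β): 0.05·ln(2.8409) = 0.0522
  (1,γ): 0.04·ln(0.9324) = -0.0028
  (2,α): 0.43·ln(1.0737) = 0.0306
  (2,β): 0.11·ln(0.7725) = -0.0284
  (2,γ): 0.35·ln(1.0084) = 0.0029
Sum = 0.036 nats.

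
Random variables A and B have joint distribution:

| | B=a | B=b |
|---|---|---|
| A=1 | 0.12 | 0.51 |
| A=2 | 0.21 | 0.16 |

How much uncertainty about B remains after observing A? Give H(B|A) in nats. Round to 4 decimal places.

0.5598 nats

Marginals: p(A) = (0.6300, 0.3700), p(B) = (0.3300, 0.6700).
H(B|A) = Σ p(A) · H(B|A=·).
  A=1: p=0.6300, H(B|A=1) = 0.4869
  A=2: p=0.3700, H(B|A=2) = 0.6840
Weighted sum = 0.5598 nats.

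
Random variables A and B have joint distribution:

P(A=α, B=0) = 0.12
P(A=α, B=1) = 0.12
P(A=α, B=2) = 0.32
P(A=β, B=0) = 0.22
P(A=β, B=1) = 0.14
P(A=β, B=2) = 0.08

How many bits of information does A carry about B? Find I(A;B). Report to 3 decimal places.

Marginals: p(A) = (0.5600, 0.4400), p(B) = (0.3400, 0.2600, 0.4000).
I(A;B) = H(A) + H(B) − H(A,B).
H(A) = 0.9896, H(B) = 1.5632, H(A,B) = 2.4294.
I(A;B) = 0.9896 + 1.5632 − 2.4294 = 0.123 bits.

0.123 bits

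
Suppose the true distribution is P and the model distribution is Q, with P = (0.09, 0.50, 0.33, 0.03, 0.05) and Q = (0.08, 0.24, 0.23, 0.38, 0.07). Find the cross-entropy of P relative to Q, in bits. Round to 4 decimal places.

H(P,Q) = −Σ p·log₂ q.
  −0.09·log₂(0.08) = 0.32795
  −0.50·log₂(0.24) = 1.02945
  −0.33·log₂(0.23) = 0.69970
  −0.03·log₂(0.38) = 0.04188
  −0.05·log₂(0.07) = 0.19183
H(P,Q) = 2.2908 bits.

2.2908 bits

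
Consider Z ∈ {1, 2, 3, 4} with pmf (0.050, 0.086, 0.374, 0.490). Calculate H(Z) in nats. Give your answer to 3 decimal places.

H(Z) = −Σ p·ln p.
  −(0.050)·ln(0.050) = 0.1498
  −(0.086)·ln(0.086) = 0.2110
  −(0.374)·ln(0.374) = 0.3678
  −(0.490)·ln(0.490) = 0.3495
Sum: 0.1498 + 0.2110 + 0.3678 + 0.3495 = 1.078 nats.

1.078 nats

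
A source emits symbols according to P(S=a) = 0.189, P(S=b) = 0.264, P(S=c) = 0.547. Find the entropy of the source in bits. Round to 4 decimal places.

H(S) = −Σ p·log₂ p.
  −(0.189)·log₂(0.189) = 0.45427
  −(0.264)·log₂(0.264) = 0.50725
  −(0.547)·log₂(0.547) = 0.47610
Sum: 0.45427 + 0.50725 + 0.47610 = 1.4376 bits.

1.4376 bits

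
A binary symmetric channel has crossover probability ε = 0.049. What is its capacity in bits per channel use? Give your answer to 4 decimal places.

0.7179 bits

Binary symmetric channel: C = 1 − h₂(ε) where h₂ is the binary entropy function.
h₂(0.049) = −0.049·log₂0.049 − 0.951·log₂0.951 = 0.2821.
C = 1 − 0.2821 = 0.7179 bits per channel use.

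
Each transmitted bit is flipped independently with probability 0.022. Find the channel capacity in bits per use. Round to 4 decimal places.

0.8475 bits

Binary symmetric channel: C = 1 − h₂(ε) where h₂ is the binary entropy function.
h₂(0.022) = −0.022·log₂0.022 − 0.978·log₂0.978 = 0.1525.
C = 1 − 0.1525 = 0.8475 bits per channel use.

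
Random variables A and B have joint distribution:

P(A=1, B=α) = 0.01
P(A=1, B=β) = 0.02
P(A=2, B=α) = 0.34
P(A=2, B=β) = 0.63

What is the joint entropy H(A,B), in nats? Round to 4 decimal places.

H(A,B) = −Σ p(x,y)·ln p(x,y) over all 4 cells.
  cell (1,α): −0.01·ln0.01 = 0.04605
  cell (1,β): −0.02·ln0.02 = 0.07824
  cell (2,α): −0.34·ln0.34 = 0.36680
  cell (2,β): −0.63·ln0.63 = 0.29108
Sum = 0.7822 nats.

0.7822 nats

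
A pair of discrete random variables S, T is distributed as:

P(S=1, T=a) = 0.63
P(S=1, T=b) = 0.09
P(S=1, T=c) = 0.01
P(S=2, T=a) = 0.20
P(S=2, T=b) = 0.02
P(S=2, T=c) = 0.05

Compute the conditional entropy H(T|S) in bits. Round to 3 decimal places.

Marginals: p(S) = (0.7300, 0.2700), p(T) = (0.8300, 0.1100, 0.0600).
H(T|S) = Σ p(S) · H(T|S=·).
  S=1: p=0.7300, H(T|S=1) = 0.6405
  S=2: p=0.2700, H(T|S=2) = 1.0494
Weighted sum = 0.751 bits.

0.751 bits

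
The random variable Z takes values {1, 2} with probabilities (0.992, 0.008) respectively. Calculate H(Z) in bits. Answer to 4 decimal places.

0.0672 bits

H(Z) = −Σ p·log₂ p.
  −(0.992)·log₂(0.992) = 0.01150
  −(0.008)·log₂(0.008) = 0.05573
Sum: 0.01150 + 0.05573 = 0.0672 bits.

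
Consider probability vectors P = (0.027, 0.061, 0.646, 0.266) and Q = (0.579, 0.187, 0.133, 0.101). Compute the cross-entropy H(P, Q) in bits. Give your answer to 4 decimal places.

2.9288 bits

H(P,Q) = −Σ p·log₂ q.
  −0.027·log₂(0.579) = 0.02129
  −0.061·log₂(0.187) = 0.14755
  −0.646·log₂(0.133) = 1.88018
  −0.266·log₂(0.101) = 0.87981
H(P,Q) = 2.9288 bits.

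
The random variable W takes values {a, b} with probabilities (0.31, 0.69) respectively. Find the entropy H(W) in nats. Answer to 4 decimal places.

0.6191 nats

H(W) = −Σ p·ln p.
  −(0.31)·ln(0.31) = 0.36307
  −(0.69)·ln(0.69) = 0.25603
Sum: 0.36307 + 0.25603 = 0.6191 nats.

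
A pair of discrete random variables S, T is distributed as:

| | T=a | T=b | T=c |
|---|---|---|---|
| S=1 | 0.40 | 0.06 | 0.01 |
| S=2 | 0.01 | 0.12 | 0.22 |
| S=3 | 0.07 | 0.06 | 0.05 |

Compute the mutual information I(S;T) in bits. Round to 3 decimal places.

Marginals: p(S) = (0.4700, 0.3500, 0.1800), p(T) = (0.4800, 0.2400, 0.2800).
I(S;T) = Σ p(x,y)·log₂[p(x,y)/(p(x)p(y))].
  (1,a): 0.40·log₂(1.7730) = 0.3305
  (1,b): 0.06·log₂(0.5319) = -0.0546
  (1,c): 0.01·log₂(0.0760) = -0.0372
  (2,a): 0.01·log₂(0.0595) = -0.0407
  (2,b): 0.12·log₂(1.4286) = 0.0617
  (2,c): 0.22·log₂(2.2449) = 0.2567
  (3,a): 0.07·log₂(0.8102) = -0.0213
  (3,b): 0.06·log₂(1.3889) = 0.0284
  (3,c): 0.05·log₂(0.9921) = -0.0006
Sum = 0.523 bits.

0.523 bits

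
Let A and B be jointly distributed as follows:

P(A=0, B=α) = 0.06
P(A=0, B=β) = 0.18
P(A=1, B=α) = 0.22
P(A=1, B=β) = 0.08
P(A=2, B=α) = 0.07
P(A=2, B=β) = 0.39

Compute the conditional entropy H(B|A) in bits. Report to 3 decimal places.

Marginals: p(A) = (0.2400, 0.3000, 0.4600), p(B) = (0.3500, 0.6500).
H(B|A) = Σ p(A) · H(B|A=·).
  A=0: p=0.2400, H(B|A=0) = 0.8113
  A=1: p=0.3000, H(B|A=1) = 0.8366
  A=2: p=0.4600, H(B|A=2) = 0.6153
Weighted sum = 0.729 bits.

0.729 bits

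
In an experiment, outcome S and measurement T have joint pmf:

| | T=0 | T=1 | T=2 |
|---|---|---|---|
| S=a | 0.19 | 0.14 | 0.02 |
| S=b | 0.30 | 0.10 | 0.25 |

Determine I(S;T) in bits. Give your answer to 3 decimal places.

Marginals: p(S) = (0.3500, 0.6500), p(T) = (0.4900, 0.2400, 0.2700).
I(S;T) = Σ p(x,y)·log₂[p(x,y)/(p(x)p(y))].
  (a,0): 0.19·log₂(1.1079) = 0.0281
  (a,1): 0.14·log₂(1.6667) = 0.1032
  (a,2): 0.02·log₂(0.2116) = -0.0448
  (b,0): 0.30·log₂(0.9419) = -0.0259
  (b,1): 0.10·log₂(0.6410) = -0.0642
  (b,2): 0.25·log₂(1.4245) = 0.1276
Sum = 0.124 bits.

0.124 bits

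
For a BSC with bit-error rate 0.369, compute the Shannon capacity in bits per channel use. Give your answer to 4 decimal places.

0.0501 bits

Binary symmetric channel: C = 1 − h₂(ε) where h₂ is the binary entropy function.
h₂(0.369) = −0.369·log₂0.369 − 0.631·log₂0.631 = 0.9499.
C = 1 − 0.9499 = 0.0501 bits per channel use.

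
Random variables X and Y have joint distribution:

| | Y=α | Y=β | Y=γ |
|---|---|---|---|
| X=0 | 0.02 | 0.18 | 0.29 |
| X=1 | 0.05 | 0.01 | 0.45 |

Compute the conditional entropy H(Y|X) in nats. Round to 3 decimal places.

0.608 nats

Marginals: p(X) = (0.4900, 0.5100), p(Y) = (0.0700, 0.1900, 0.7400).
H(Y|X) = Σ p(X) · H(Y|X=·).
  X=0: p=0.4900, H(Y|X=0) = 0.8089
  X=1: p=0.5100, H(Y|X=1) = 0.4152
Weighted sum = 0.608 nats.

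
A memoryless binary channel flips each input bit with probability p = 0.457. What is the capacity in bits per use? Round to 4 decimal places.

0.0053 bits

Binary symmetric channel: C = 1 − h₂(ε) where h₂ is the binary entropy function.
h₂(0.457) = −0.457·log₂0.457 − 0.543·log₂0.543 = 0.9947.
C = 1 − 0.9947 = 0.0053 bits per channel use.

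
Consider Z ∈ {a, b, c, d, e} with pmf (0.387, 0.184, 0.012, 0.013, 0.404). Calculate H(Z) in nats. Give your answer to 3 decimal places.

1.155 nats

H(Z) = −Σ p·ln p.
  −(0.387)·ln(0.387) = 0.3674
  −(0.184)·ln(0.184) = 0.3115
  −(0.012)·ln(0.012) = 0.0531
  −(0.013)·ln(0.013) = 0.0565
  −(0.404)·ln(0.404) = 0.3662
Sum: 0.3674 + 0.3115 + 0.0531 + 0.0565 + 0.3662 = 1.155 nats.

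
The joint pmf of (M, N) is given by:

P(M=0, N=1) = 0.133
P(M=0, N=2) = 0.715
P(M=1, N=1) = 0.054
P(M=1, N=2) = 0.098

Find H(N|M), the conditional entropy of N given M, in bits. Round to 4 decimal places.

0.6741 bits

Chain rule: H(N|M) = H(M,N) − H(M).
Marginals: p(M) = (0.8480, 0.1520), p(N) = (0.1870, 0.8130).
H(M,N) = 1.2889 bits; H(M) = 0.6148 bits.
H(N|M) = 1.2889 − 0.6148 = 0.6741 bits.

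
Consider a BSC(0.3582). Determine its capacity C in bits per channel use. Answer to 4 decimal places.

0.0588 bits

Binary symmetric channel: C = 1 − h₂(ε) where h₂ is the binary entropy function.
h₂(0.3582) = −0.3582·log₂0.3582 − 0.6418·log₂0.6418 = 0.9412.
C = 1 − 0.9412 = 0.0588 bits per channel use.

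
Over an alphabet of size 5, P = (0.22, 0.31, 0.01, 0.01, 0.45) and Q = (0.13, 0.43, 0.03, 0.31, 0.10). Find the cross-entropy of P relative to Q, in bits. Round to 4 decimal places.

2.5874 bits

H(P,Q) = −Σ p·log₂ q.
  −0.22·log₂(0.13) = 0.64755
  −0.31·log₂(0.43) = 0.37745
  −0.01·log₂(0.03) = 0.05059
  −0.01·log₂(0.31) = 0.01690
  −0.45·log₂(0.10) = 1.49487
H(P,Q) = 2.5874 bits.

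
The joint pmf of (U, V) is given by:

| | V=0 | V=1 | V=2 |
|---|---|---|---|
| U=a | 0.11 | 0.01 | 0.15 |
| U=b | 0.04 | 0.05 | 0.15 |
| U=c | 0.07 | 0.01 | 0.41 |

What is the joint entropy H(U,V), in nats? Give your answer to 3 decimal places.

H(U,V) = −Σ p(x,y)·ln p(x,y) over all 9 cells.
  cell (a,0): −0.11·ln0.11 = 0.2428
  cell (a,1): −0.01·ln0.01 = 0.0461
  cell (a,2): −0.15·ln0.15 = 0.2846
  cell (b,0): −0.04·ln0.04 = 0.1288
  cell (b,1): −0.05·ln0.05 = 0.1498
  cell (b,2): −0.15·ln0.15 = 0.2846
  cell (c,0): −0.07·ln0.07 = 0.1861
  cell (c,1): −0.01·ln0.01 = 0.0461
  cell (c,2): −0.41·ln0.41 = 0.3656
Sum = 1.734 nats.

1.734 nats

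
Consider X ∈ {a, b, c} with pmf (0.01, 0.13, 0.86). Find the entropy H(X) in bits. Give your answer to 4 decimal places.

0.6362 bits

H(X) = −Σ p·log₂ p.
  −(0.01)·log₂(0.01) = 0.06644
  −(0.13)·log₂(0.13) = 0.38264
  −(0.86)·log₂(0.86) = 0.18713
Sum: 0.06644 + 0.38264 + 0.18713 = 0.6362 bits.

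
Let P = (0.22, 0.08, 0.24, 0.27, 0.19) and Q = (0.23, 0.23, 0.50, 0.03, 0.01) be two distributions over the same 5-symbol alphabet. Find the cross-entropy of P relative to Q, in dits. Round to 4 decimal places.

H(P,Q) = −Σ p·log₁₀ q.
  −0.22·log₁₀(0.23) = 0.14042
  −0.08·log₁₀(0.23) = 0.05106
  −0.24·log₁₀(0.50) = 0.07225
  −0.27·log₁₀(0.03) = 0.41118
  −0.19·log₁₀(0.01) = 0.38000
H(P,Q) = 1.0549 dits.

1.0549 dits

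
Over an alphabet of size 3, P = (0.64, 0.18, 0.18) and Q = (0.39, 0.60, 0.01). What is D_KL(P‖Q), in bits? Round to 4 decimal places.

D(P‖Q) = Σ p·log₂(p/q).
  0.64·log₂(0.64/0.39) = 0.45734
  0.18·log₂(0.18/0.60) = -0.31265
  0.18·log₂(0.18/0.01) = 0.75059
D(P‖Q) = 0.8953 bits.

0.8953 bits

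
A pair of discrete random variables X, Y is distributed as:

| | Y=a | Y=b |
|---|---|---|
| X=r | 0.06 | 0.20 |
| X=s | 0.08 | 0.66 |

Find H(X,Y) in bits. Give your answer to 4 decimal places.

1.3951 bits

H(X,Y) = −Σ p(x,y)·log₂ p(x,y) over all 4 cells.
  cell (r,a): −0.06·log₂0.06 = 0.24353
  cell (r,b): −0.20·log₂0.20 = 0.46439
  cell (s,a): −0.08·log₂0.08 = 0.29151
  cell (s,b): −0.66·log₂0.66 = 0.39564
Sum = 1.3951 bits.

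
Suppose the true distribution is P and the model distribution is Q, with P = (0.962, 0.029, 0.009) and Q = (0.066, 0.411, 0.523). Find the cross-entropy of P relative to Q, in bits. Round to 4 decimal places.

H(P,Q) = −Σ p·log₂ q.
  −0.962·log₂(0.066) = 3.77238
  −0.029·log₂(0.411) = 0.03720
  −0.009·log₂(0.523) = 0.00842
H(P,Q) = 3.8180 bits.

3.8180 bits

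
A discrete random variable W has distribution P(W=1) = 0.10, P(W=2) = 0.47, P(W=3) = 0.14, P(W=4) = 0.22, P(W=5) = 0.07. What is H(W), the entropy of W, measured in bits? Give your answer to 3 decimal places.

1.990 bits

H(W) = −Σ p·log₂ p.
  −(0.10)·log₂(0.10) = 0.3322
  −(0.47)·log₂(0.47) = 0.5120
  −(0.14)·log₂(0.14) = 0.3971
  −(0.22)·log₂(0.22) = 0.4806
  −(0.07)·log₂(0.07) = 0.2686
Sum: 0.3322 + 0.5120 + 0.3971 + 0.4806 + 0.2686 = 1.990 bits.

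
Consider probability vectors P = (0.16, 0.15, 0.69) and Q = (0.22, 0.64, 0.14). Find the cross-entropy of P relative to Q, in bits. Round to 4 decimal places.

H(P,Q) = −Σ p·log₂ q.
  −0.16·log₂(0.22) = 0.34951
  −0.15·log₂(0.64) = 0.09658
  −0.69·log₂(0.14) = 1.95719
H(P,Q) = 2.4033 bits.

2.4033 bits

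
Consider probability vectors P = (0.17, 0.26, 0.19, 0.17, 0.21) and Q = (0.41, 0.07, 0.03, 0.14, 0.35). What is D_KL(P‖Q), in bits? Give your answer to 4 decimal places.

D(P‖Q) = Σ p·log₂(p/q).
  0.17·log₂(0.17/0.41) = -0.21592
  0.26·log₂(0.26/0.07) = 0.49220
  0.19·log₂(0.19/0.03) = 0.50596
  0.17·log₂(0.17/0.14) = 0.04762
  0.21·log₂(0.21/0.35) = -0.15476
D(P‖Q) = 0.6751 bits.

0.6751 bits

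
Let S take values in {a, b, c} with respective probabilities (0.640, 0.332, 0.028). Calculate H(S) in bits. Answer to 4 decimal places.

H(S) = −Σ p·log₂ p.
  −(0.640)·log₂(0.640) = 0.41207
  −(0.332)·log₂(0.332) = 0.52813
  −(0.028)·log₂(0.028) = 0.14444
Sum: 0.41207 + 0.52813 + 0.14444 = 1.0846 bits.

1.0846 bits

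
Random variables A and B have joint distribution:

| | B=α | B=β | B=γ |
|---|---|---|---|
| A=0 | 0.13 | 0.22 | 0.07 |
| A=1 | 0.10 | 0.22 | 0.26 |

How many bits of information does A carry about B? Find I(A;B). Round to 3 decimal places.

0.068 bits

Marginals: p(A) = (0.4200, 0.5800), p(B) = (0.2300, 0.4400, 0.3300).
I(A;B) = Σ p(x,y)·log₂[p(x,y)/(p(x)p(y))].
  (0,α): 0.13·log₂(1.3458) = 0.0557
  (0,β): 0.22·log₂(1.1905) = 0.0553
  (0,γ): 0.07·log₂(0.5051) = -0.0690
  (1,α): 0.10·log₂(0.7496) = -0.0416
  (1,β): 0.22·log₂(0.8621) = -0.0471
  (1,γ): 0.26·log₂(1.3584) = 0.1149
Sum = 0.068 bits.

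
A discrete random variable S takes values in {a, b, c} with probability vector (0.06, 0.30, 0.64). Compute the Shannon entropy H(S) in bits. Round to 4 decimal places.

1.1767 bits

H(S) = −Σ p·log₂ p.
  −(0.06)·log₂(0.06) = 0.24353
  −(0.30)·log₂(0.30) = 0.52109
  −(0.64)·log₂(0.64) = 0.41207
Sum: 0.24353 + 0.52109 + 0.41207 = 1.1767 bits.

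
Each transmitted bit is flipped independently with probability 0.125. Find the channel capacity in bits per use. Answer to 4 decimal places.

0.4564 bits

Binary symmetric channel: C = 1 − h₂(ε) where h₂ is the binary entropy function.
h₂(0.125) = −0.125·log₂0.125 − 0.875·log₂0.875 = 0.5436.
C = 1 − 0.5436 = 0.4564 bits per channel use.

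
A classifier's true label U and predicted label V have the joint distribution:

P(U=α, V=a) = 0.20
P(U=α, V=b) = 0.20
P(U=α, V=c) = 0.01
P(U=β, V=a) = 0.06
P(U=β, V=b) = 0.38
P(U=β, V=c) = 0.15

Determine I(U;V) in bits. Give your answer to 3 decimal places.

Marginals: p(U) = (0.4100, 0.5900), p(V) = (0.2600, 0.5800, 0.1600).
I(U;V) = Σ p(x,y)·log₂[p(x,y)/(p(x)p(y))].
  (α,a): 0.20·log₂(1.8762) = 0.1816
  (α,b): 0.20·log₂(0.8410) = -0.0499
  (α,c): 0.01·log₂(0.1524) = -0.0271
  (β,a): 0.06·log₂(0.3911) = -0.0813
  (β,b): 0.38·log₂(1.1105) = 0.0574
  (β,c): 0.15·log₂(1.5890) = 0.1002
Sum = 0.181 bits.

0.181 bits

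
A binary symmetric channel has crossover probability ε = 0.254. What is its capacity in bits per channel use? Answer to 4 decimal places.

Binary symmetric channel: C = 1 − h₂(ε) where h₂ is the binary entropy function.
h₂(0.254) = −0.254·log₂0.254 − 0.746·log₂0.746 = 0.8176.
C = 1 − 0.8176 = 0.1824 bits per channel use.

0.1824 bits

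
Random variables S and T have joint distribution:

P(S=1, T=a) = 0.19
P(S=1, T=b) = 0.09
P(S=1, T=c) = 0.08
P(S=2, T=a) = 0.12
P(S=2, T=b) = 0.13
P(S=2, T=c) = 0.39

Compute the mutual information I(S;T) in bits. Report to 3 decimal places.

0.120 bits

Marginals: p(S) = (0.3600, 0.6400), p(T) = (0.3100, 0.2200, 0.4700).
I(S;T) = H(S) + H(T) − H(S,T).
H(S) = 0.9427, H(T) = 1.5163, H(S,T) = 2.3389.
I(S;T) = 0.9427 + 1.5163 − 2.3389 = 0.120 bits.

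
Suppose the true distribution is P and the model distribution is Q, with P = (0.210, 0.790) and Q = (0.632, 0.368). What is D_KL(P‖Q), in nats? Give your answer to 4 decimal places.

0.3721 nats

D(P‖Q) = Σ p·ln(p/q).
  0.210·ln(0.210/0.632) = -0.23137
  0.790·ln(0.790/0.368) = 0.60352
D(P‖Q) = 0.3721 nats.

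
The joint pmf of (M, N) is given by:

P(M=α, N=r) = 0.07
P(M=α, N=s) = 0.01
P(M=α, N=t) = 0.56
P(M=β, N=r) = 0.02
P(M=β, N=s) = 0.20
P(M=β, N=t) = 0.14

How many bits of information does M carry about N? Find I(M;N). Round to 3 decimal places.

Marginals: p(M) = (0.6400, 0.3600), p(N) = (0.0900, 0.2100, 0.7000).
I(M;N) = Σ p(x,y)·log₂[p(x,y)/(p(x)p(y))].
  (α,r): 0.07·log₂(1.2153) = 0.0197
  (α,s): 0.01·log₂(0.0744) = -0.0375
  (α,t): 0.56·log₂(1.2500) = 0.1803
  (β,r): 0.02·log₂(0.6173) = -0.0139
  (β,s): 0.20·log₂(2.6455) = 0.2807
  (β,t): 0.14·log₂(0.5556) = -0.1187
Sum = 0.311 bits.

0.311 bits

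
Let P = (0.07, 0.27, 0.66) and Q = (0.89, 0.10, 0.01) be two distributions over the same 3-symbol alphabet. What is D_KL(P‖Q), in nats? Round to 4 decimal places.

2.8554 nats

D(P‖Q) = Σ p·ln(p/q).
  0.07·ln(0.07/0.89) = -0.17799
  0.27·ln(0.27/0.10) = 0.26818
  0.66·ln(0.66/0.01) = 2.76517
D(P‖Q) = 2.8554 nats.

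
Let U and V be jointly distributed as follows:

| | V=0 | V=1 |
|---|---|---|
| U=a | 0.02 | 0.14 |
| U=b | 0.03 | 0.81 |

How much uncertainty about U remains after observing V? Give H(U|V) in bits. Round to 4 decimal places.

0.6216 bits

Chain rule: H(U|V) = H(U,V) − H(V).
Marginals: p(U) = (0.1600, 0.8400), p(V) = (0.0500, 0.9500).
H(U,V) = 0.9080 bits; H(V) = 0.2864 bits.
H(U|V) = 0.9080 − 0.2864 = 0.6216 bits.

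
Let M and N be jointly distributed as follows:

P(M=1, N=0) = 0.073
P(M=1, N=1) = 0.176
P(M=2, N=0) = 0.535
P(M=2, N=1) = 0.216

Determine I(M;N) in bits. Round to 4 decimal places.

0.0987 bits

Marginals: p(M) = (0.2490, 0.7510), p(N) = (0.6080, 0.3920).
I(M;N) = Σ p(x,y)·log₂[p(x,y)/(p(x)p(y))].
  (1,0): 0.073·log₂(0.4822) = -0.07682
  (1,1): 0.176·log₂(1.8031) = 0.14969
  (2,0): 0.535·log₂(1.1717) = 0.12229
  (2,1): 0.216·log₂(0.7337) = -0.09649
Sum = 0.0987 bits.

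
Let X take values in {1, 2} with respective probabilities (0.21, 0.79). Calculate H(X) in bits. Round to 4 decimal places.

0.7415 bits

H(X) = −Σ p·log₂ p.
  −(0.21)·log₂(0.21) = 0.47282
  −(0.79)·log₂(0.79) = 0.26866
Sum: 0.47282 + 0.26866 = 0.7415 bits.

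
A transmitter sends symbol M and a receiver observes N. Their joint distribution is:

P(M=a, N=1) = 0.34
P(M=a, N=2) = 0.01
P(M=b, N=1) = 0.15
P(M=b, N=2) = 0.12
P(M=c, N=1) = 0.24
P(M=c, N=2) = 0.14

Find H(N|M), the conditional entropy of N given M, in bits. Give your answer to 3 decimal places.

0.694 bits

Marginals: p(M) = (0.3500, 0.2700, 0.3800), p(N) = (0.7300, 0.2700).
H(N|M) = Σ p(M) · H(N|M=·).
  M=a: p=0.3500, H(N|M=a) = 0.1872
  M=b: p=0.2700, H(N|M=b) = 0.9911
  M=c: p=0.3800, H(N|M=c) = 0.9495
Weighted sum = 0.694 bits.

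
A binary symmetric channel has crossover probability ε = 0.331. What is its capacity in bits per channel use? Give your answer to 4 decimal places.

0.0841 bits

Binary symmetric channel: C = 1 − h₂(ε) where h₂ is the binary entropy function.
h₂(0.331) = −0.331·log₂0.331 − 0.669·log₂0.669 = 0.9159.
C = 1 − 0.9159 = 0.0841 bits per channel use.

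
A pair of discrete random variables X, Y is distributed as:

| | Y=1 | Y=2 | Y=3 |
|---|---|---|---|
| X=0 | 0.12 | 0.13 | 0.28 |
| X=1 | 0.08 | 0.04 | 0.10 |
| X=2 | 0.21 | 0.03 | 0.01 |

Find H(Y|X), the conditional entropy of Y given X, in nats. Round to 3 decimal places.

0.900 nats

Marginals: p(X) = (0.5300, 0.2200, 0.2500), p(Y) = (0.4100, 0.2000, 0.3900).
H(Y|X) = Σ p(X) · H(Y|X=·).
  X=0: p=0.5300, H(Y|X=0) = 1.0181
  X=1: p=0.2200, H(Y|X=1) = 1.0362
  X=2: p=0.2500, H(Y|X=2) = 0.5296
Weighted sum = 0.900 nats.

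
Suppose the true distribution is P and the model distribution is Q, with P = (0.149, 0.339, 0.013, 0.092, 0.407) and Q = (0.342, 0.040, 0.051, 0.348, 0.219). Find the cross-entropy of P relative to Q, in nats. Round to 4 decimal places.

H(P,Q) = −Σ p·ln q.
  −0.149·ln(0.342) = 0.15987
  −0.339·ln(0.040) = 1.09120
  −0.013·ln(0.051) = 0.03869
  −0.092·ln(0.348) = 0.09711
  −0.407·ln(0.219) = 0.61810
H(P,Q) = 2.0050 nats.

2.0050 nats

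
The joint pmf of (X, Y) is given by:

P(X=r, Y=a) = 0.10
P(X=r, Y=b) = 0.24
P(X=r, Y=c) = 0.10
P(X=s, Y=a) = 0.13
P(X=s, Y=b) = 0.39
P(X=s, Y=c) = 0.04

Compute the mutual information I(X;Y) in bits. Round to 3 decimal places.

0.038 bits

Marginals: p(X) = (0.4400, 0.5600), p(Y) = (0.2300, 0.6300, 0.1400).
I(X;Y) = H(X) + H(Y) − H(X,Y).
H(X) = 0.9896, H(Y) = 1.3047, H(X,Y) = 2.2567.
I(X;Y) = 0.9896 + 1.3047 − 2.2567 = 0.038 bits.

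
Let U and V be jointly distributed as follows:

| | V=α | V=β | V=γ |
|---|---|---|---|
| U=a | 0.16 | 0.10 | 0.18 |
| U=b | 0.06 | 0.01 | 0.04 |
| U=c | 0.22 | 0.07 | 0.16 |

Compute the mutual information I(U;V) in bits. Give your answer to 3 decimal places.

0.018 bits

Marginals: p(U) = (0.4400, 0.1100, 0.4500), p(V) = (0.4400, 0.1800, 0.3800).
I(U;V) = Σ p(x,y)·log₂[p(x,y)/(p(x)p(y))].
  (a,α): 0.16·log₂(0.8264) = -0.0440
  (a,β): 0.10·log₂(1.2626) = 0.0336
  (a,γ): 0.18·log₂(1.0766) = 0.0192
  (b,α): 0.06·log₂(1.2397) = 0.0186
  (b,β): 0.01·log₂(0.5051) = -0.0099
  (b,γ): 0.04·log₂(0.9569) = -0.0025
  (c,α): 0.22·log₂(1.1111) = 0.0334
  (c,β): 0.07·log₂(0.8642) = -0.0147
  (c,γ): 0.16·log₂(0.9357) = -0.0153
Sum = 0.018 bits.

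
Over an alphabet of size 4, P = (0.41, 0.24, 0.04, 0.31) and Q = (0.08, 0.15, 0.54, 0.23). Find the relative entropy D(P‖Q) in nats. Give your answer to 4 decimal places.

0.7712 nats

D(P‖Q) = Σ p·ln(p/q).
  0.41·ln(0.41/0.08) = 0.66999
  0.24·ln(0.24/0.15) = 0.11280
  0.04·ln(0.04/0.54) = -0.10411
  0.31·ln(0.31/0.23) = 0.09253
D(P‖Q) = 0.7712 nats.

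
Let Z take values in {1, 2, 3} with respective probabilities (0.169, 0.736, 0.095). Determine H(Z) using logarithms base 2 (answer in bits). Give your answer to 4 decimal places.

H(Z) = −Σ p·log₂ p.
  −(0.169)·log₂(0.169) = 0.43347
  −(0.736)·log₂(0.736) = 0.32548
  −(0.095)·log₂(0.095) = 0.32261
Sum: 0.43347 + 0.32548 + 0.32261 = 1.0816 bits.

1.0816 bits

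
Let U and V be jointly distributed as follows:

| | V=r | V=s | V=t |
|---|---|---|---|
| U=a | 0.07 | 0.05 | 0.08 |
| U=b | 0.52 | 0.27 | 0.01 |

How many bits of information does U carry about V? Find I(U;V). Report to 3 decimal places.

0.167 bits

Marginals: p(U) = (0.2000, 0.8000), p(V) = (0.5900, 0.3200, 0.0900).
I(U;V) = Σ p(x,y)·log₂[p(x,y)/(p(x)p(y))].
  (a,r): 0.07·log₂(0.5932) = -0.0527
  (a,s): 0.05·log₂(0.7812) = -0.0178
  (a,t): 0.08·log₂(4.4444) = 0.1722
  (b,r): 0.52·log₂(1.1017) = 0.0727
  (b,s): 0.27·log₂(1.0547) = 0.0207
  (b,t): 0.01·log₂(0.1389) = -0.0285
Sum = 0.167 bits.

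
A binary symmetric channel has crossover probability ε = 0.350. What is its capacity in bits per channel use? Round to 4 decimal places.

Binary symmetric channel: C = 1 − h₂(ε) where h₂ is the binary entropy function.
h₂(0.350) = −0.350·log₂0.350 − 0.650·log₂0.650 = 0.9341.
C = 1 − 0.9341 = 0.0659 bits per channel use.

0.0659 bits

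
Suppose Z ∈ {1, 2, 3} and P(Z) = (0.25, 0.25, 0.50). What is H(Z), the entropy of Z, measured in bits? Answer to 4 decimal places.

H(Z) = −Σ p·log₂ p.
  −(0.25)·log₂(0.25) = 0.50000
  −(0.25)·log₂(0.25) = 0.50000
  −(0.50)·log₂(0.50) = 0.50000
Sum: 0.50000 + 0.50000 + 0.50000 = 1.5000 bits.

1.5000 bits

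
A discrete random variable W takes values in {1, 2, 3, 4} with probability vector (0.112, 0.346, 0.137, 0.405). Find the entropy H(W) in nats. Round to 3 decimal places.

1.251 nats

H(W) = −Σ p·ln p.
  −(0.112)·ln(0.112) = 0.2452
  −(0.346)·ln(0.346) = 0.3672
  −(0.137)·ln(0.137) = 0.2723
  −(0.405)·ln(0.405) = 0.3661
Sum: 0.2452 + 0.3672 + 0.2723 + 0.3661 = 1.251 nats.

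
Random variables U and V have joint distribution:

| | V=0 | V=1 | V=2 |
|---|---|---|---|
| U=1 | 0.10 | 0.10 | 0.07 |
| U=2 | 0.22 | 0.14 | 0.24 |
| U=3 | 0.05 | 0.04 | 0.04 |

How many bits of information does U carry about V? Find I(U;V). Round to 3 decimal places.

Marginals: p(U) = (0.2700, 0.6000, 0.1300), p(V) = (0.3700, 0.2800, 0.3500).
I(U;V) = H(U) + H(V) − H(U,V).
H(U) = 1.3348, H(V) = 1.5751, H(U,V) = 2.8924.
I(U;V) = 1.3348 + 1.5751 − 2.8924 = 0.018 bits.

0.018 bits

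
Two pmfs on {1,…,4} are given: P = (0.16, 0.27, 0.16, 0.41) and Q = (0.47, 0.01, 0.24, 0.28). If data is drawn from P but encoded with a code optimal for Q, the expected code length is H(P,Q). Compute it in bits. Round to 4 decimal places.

3.0505 bits

H(P,Q) = −Σ p·log₂ q.
  −0.16·log₂(0.47) = 0.17428
  −0.27·log₂(0.01) = 1.79384
  −0.16·log₂(0.24) = 0.32942
  −0.41·log₂(0.28) = 0.75297
H(P,Q) = 3.0505 bits.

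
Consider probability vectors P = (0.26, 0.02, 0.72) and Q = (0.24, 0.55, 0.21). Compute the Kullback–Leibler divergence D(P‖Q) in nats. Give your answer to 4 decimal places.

D(P‖Q) = Σ p·ln(p/q).
  0.26·ln(0.26/0.24) = 0.02081
  0.02·ln(0.02/0.55) = -0.06628
  0.72·ln(0.72/0.21) = 0.88714
D(P‖Q) = 0.8417 nats.

0.8417 nats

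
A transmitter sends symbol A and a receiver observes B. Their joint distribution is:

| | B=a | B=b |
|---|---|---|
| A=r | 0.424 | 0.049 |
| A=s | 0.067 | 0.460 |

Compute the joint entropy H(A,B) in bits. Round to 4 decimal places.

H(A,B) = −Σ p(x,y)·log₂ p(x,y) over all 4 cells.
  cell (r,a): −0.424·log₂0.424 = 0.52485
  cell (r,b): −0.049·log₂0.049 = 0.21320
  cell (s,a): −0.067·log₂0.067 = 0.26128
  cell (s,b): −0.460·log₂0.460 = 0.51534
Sum = 1.5147 bits.

1.5147 bits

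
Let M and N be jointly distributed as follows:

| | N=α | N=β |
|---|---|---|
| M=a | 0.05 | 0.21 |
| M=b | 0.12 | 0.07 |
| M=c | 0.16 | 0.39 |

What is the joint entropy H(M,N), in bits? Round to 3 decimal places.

H(M,N) = −Σ p(x,y)·log₂ p(x,y) over all 6 cells.
  cell (a,α): −0.05·log₂0.05 = 0.2161
  cell (a,β): −0.21·log₂0.21 = 0.4728
  cell (b,α): −0.12·log₂0.12 = 0.3671
  cell (b,β): −0.07·log₂0.07 = 0.2686
  cell (c,α): −0.16·log₂0.16 = 0.4230
  cell (c,β): −0.39·log₂0.39 = 0.5298
Sum = 2.277 bits.

2.277 bits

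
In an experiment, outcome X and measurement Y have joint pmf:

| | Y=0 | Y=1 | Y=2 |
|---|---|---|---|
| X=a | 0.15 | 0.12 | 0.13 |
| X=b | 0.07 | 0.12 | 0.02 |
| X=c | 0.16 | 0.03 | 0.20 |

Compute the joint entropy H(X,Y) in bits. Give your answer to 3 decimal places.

2.948 bits

H(X,Y) = −Σ p(x,y)·log₂ p(x,y) over all 9 cells.
  cell (a,0): −0.15·log₂0.15 = 0.4105
  cell (a,1): −0.12·log₂0.12 = 0.3671
  cell (a,2): −0.13·log₂0.13 = 0.3826
  cell (b,0): −0.07·log₂0.07 = 0.2686
  cell (b,1): −0.12·log₂0.12 = 0.3671
  cell (b,2): −0.02·log₂0.02 = 0.1129
  cell (c,0): −0.16·log₂0.16 = 0.4230
  cell (c,1): −0.03·log₂0.03 = 0.1518
  cell (c,2): −0.20·log₂0.20 = 0.4644
Sum = 2.948 bits.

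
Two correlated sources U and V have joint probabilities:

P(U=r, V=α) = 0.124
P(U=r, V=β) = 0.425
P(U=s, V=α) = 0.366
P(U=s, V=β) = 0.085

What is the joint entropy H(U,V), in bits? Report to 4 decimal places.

H(U,V) = −Σ p(x,y)·log₂ p(x,y) over all 4 cells.
  cell (r,α): −0.124·log₂0.124 = 0.37344
  cell (r,β): −0.425·log₂0.425 = 0.52465
  cell (s,α): −0.366·log₂0.366 = 0.53073
  cell (s,β): −0.085·log₂0.085 = 0.30229
Sum = 1.7311 bits.

1.7311 bits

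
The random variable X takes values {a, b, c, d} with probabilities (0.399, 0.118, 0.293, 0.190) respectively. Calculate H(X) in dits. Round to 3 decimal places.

H(X) = −Σ p·log₁₀ p.
  −(0.399)·log₁₀(0.399) = 0.1592
  −(0.118)·log₁₀(0.118) = 0.1095
  −(0.293)·log₁₀(0.293) = 0.1562
  −(0.190)·log₁₀(0.190) = 0.1370
Sum: 0.1592 + 0.1095 + 0.1562 + 0.1370 = 0.562 dits.

0.562 dits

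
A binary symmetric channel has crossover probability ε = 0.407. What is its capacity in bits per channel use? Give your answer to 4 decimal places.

0.0251 bits

Binary symmetric channel: C = 1 − h₂(ε) where h₂ is the binary entropy function.
h₂(0.407) = −0.407·log₂0.407 − 0.593·log₂0.593 = 0.9749.
C = 1 − 0.9749 = 0.0251 bits per channel use.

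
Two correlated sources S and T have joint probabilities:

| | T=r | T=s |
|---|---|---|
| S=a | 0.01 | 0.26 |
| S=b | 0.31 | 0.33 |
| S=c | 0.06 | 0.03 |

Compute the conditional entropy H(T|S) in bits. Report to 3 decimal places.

Marginals: p(S) = (0.2700, 0.6400, 0.0900), p(T) = (0.3800, 0.6200).
H(T|S) = Σ p(S) · H(T|S=·).
  S=a: p=0.2700, H(T|S=a) = 0.2285
  S=b: p=0.6400, H(T|S=b) = 0.9993
  S=c: p=0.0900, H(T|S=c) = 0.9183
Weighted sum = 0.784 bits.

0.784 bits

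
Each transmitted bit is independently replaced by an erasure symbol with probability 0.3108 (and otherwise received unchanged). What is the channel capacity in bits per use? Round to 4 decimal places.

0.6892 bits

Binary erasure channel: capacity C = 1 − ε.
C = 1 − 0.3108 = 0.6892 bits per channel use.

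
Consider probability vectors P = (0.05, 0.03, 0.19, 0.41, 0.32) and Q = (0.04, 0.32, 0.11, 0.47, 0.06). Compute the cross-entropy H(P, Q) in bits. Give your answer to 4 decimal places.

2.6320 bits

H(P,Q) = −Σ p·log₂ q.
  −0.05·log₂(0.04) = 0.23219
  −0.03·log₂(0.32) = 0.04932
  −0.19·log₂(0.11) = 0.60504
  −0.41·log₂(0.47) = 0.44660
  −0.32·log₂(0.06) = 1.29885
H(P,Q) = 2.6320 bits.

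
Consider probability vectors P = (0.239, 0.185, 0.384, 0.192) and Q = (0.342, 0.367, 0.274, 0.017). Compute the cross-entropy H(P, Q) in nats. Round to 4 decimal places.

1.7213 nats

H(P,Q) = −Σ p·ln q.
  −0.239·ln(0.342) = 0.25643
  −0.185·ln(0.367) = 0.18544
  −0.384·ln(0.274) = 0.49714
  −0.192·ln(0.017) = 0.78231
H(P,Q) = 1.7213 nats.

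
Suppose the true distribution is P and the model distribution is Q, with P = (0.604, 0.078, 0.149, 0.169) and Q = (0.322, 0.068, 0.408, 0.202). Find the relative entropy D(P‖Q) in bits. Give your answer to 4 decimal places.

D(P‖Q) = Σ p·log₂(p/q).
  0.604·log₂(0.604/0.322) = 0.54812
  0.078·log₂(0.078/0.068) = 0.01544
  0.149·log₂(0.149/0.408) = -0.21654
  0.169·log₂(0.169/0.202) = -0.04349
D(P‖Q) = 0.3035 bits.

0.3035 bits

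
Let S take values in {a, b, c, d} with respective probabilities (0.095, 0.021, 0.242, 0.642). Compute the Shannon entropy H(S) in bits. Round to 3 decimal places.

1.345 bits

H(S) = −Σ p·log₂ p.
  −(0.095)·log₂(0.095) = 0.3226
  −(0.021)·log₂(0.021) = 0.1170
  −(0.242)·log₂(0.242) = 0.4954
  −(0.642)·log₂(0.642) = 0.4105
Sum: 0.3226 + 0.1170 + 0.4954 + 0.4105 = 1.345 bits.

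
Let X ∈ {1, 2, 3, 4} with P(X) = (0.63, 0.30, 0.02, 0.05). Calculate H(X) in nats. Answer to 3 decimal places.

0.880 nats

H(X) = −Σ p·ln p.
  −(0.63)·ln(0.63) = 0.2911
  −(0.30)·ln(0.30) = 0.3612
  −(0.02)·ln(0.02) = 0.0782
  −(0.05)·ln(0.05) = 0.1498
Sum: 0.2911 + 0.3612 + 0.0782 + 0.1498 = 0.880 nats.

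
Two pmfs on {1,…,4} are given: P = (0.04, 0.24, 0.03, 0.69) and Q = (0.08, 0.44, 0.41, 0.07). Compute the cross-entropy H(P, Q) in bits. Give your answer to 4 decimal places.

3.1158 bits

H(P,Q) = −Σ p·log₂ q.
  −0.04·log₂(0.08) = 0.14575
  −0.24·log₂(0.44) = 0.28426
  −0.03·log₂(0.41) = 0.03859
  −0.69·log₂(0.07) = 2.64719
H(P,Q) = 3.1158 bits.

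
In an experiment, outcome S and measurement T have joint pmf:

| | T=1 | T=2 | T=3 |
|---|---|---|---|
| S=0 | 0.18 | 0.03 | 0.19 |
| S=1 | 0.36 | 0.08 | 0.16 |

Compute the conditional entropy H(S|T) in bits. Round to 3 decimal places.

Chain rule: H(S|T) = H(S,T) − H(T).
Marginals: p(S) = (0.4000, 0.6000), p(T) = (0.5400, 0.1100, 0.3500).
H(S,T) = 2.2974 bits; H(T) = 1.3604 bits.
H(S|T) = 2.2974 − 1.3604 = 0.937 bits.

0.937 bits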